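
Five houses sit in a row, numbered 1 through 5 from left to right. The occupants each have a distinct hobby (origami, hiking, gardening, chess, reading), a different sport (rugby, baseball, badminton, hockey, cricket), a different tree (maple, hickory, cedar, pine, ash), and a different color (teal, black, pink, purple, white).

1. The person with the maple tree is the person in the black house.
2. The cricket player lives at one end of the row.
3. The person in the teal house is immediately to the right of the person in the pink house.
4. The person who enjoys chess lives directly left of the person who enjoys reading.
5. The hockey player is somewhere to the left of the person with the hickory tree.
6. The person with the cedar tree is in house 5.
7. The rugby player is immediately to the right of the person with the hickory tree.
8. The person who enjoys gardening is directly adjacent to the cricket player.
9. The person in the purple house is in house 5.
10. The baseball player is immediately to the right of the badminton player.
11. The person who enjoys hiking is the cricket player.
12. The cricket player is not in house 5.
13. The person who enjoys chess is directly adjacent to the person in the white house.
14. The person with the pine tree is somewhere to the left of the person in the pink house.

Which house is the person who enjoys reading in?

4

Clue 6: the person with the cedar tree is in house 5.
By clue 9, the person in the purple house is in house 5.
By clue 12, the cricket player is in house 1.
From clue 8, the person who enjoys gardening must be in house 2.
Clue 11: the person who enjoys hiking is in house 1.
The only color still possible for house 1 is black.
Clue 1: the person with the maple tree is in house 1.
The only tree still possible for house 2 is pine.
Clue 14 places the person in the pink house in house 3.
The only color still possible for house 2 is white.
The only color still possible for house 4 is teal.
Clue 13: the person who enjoys chess is in house 3.
Clue 4: the person who enjoys reading is in house 4.
That leaves origami as the hobby for house 5.
The hockey player is narrowed to house 2 or 3; consider each.
Placing it in house 3 leads to a contradiction, so it's in house 2.
House 3's sport must be badminton (nothing else left).
By clue 10, the baseball player is in house 4.
House 5's sport must be rugby (nothing else left).
Clue 7: the person with the hickory tree is in house 4.
That leaves ash as the tree for house 3.
So: house 1 = hiking/cricket/maple/black, house 2 = gardening/hockey/pine/white, house 3 = chess/badminton/ash/pink, house 4 = reading/baseball/hickory/teal, house 5 = origami/rugby/cedar/purple.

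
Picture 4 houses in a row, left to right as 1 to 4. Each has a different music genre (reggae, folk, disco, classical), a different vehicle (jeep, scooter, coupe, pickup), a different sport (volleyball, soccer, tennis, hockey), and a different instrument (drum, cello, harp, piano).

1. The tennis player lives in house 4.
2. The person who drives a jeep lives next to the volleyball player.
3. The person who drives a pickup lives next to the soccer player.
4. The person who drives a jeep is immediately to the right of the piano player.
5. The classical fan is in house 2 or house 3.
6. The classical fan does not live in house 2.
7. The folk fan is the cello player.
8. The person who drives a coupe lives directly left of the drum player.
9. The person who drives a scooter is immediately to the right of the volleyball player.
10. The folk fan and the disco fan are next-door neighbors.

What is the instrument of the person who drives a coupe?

By clue 1, the tennis player is in house 4.
From clue 6, the classical fan must be in house 3.
House 4 music genre: only reggae fits.
The disco fan is narrowed to house 1 or 2; consider each.
Placing it in house 2 leads to a contradiction, so it's in house 1.
From clue 10, the folk fan must be in house 2.
The cello player is in house 2 (clue 7).
That leaves pickup as the vehicle for house 1.
From clue 3, the soccer player must be in house 2.
House 3's vehicle must be coupe (nothing else left).
From clue 8, the drum player must be in house 4.
The person who drives a jeep is narrowed to house 2 or 4; consider each.
Placing it in house 4 leads to a contradiction, so it's in house 2.
Clue 4 places the piano player in house 1.
House 4's vehicle must be scooter (nothing else left).
So house 3 gets harp for instrument.
The volleyball player is in house 3 (clue 9).
House 1 sport: only hockey fits.
So: house 1 = disco/pickup/hockey/piano, house 2 = folk/jeep/soccer/cello, house 3 = classical/coupe/volleyball/harp, house 4 = reggae/scooter/tennis/drum.

harp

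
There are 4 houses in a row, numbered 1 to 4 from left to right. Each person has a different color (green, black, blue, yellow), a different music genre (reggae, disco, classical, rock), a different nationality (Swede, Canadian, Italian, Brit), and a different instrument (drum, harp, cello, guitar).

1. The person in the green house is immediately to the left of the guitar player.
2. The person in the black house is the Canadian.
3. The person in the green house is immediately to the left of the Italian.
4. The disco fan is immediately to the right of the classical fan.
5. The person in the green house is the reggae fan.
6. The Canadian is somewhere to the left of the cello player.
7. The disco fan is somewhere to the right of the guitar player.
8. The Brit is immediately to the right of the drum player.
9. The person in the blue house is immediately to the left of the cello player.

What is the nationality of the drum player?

House 4's color must be yellow (nothing else left).
The person in the green house is narrowed to house 1 or 2; consider each.
Placing it in house 1 leads to a contradiction, so it's in house 2.
The guitar player is in house 3 (clue 1).
Clue 3 places the Italian in house 3.
From clue 5, the reggae fan must be in house 2.
By clue 7, the disco fan is in house 4.
The only music genre still possible for house 1 is rock.
House 3's music genre must be classical (nothing else left).
The person in the black house is in house 1 (clue 2).
From clue 2, the Canadian must be in house 1.
By clue 8, the Brit is in house 2.
From clue 8, the drum player must be in house 1.
So house 3 gets blue for color.
So house 4 gets Swede for nationality.
The cello player is in house 4 (clue 9).
So house 2 gets harp for instrument.
So: house 1 = black/rock/Canadian/drum, house 2 = green/reggae/Brit/harp, house 3 = blue/classical/Italian/guitar, house 4 = yellow/disco/Swede/cello.

Canadian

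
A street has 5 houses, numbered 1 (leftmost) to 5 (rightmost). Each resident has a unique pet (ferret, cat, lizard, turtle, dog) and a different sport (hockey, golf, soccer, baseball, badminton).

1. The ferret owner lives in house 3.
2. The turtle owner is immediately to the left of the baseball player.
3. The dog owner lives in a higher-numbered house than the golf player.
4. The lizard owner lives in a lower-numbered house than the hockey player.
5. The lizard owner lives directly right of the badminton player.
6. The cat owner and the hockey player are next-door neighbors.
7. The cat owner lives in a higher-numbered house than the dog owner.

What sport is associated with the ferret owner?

Clue 1: the ferret owner is in house 3.
House 1 pet: only turtle fits.
That leaves cat as the pet for house 5.
By clue 2, the baseball player is in house 2.
The hockey player is in house 4 (clue 6).
House 5 sport: only soccer fits.
The lizard owner is in house 2 (clue 4).
By clue 5, the badminton player is in house 1.
The only pet still possible for house 4 is dog.
House 3 sport: only golf fits.
So: house 1 = turtle/badminton, house 2 = lizard/baseball, house 3 = ferret/golf, house 4 = dog/hockey, house 5 = cat/soccer.

golf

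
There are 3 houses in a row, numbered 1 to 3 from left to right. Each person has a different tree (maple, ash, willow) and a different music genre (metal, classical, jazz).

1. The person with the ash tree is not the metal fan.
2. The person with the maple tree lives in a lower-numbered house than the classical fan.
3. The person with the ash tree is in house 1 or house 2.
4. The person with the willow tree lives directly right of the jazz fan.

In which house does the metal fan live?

1

The only tree still possible for house 3 is willow.
Clue 4 places the jazz fan in house 2.
House 1 music genre: only metal fits.
House 3's music genre must be classical (nothing else left).
The person with the ash tree is in house 2 (clue 1).
That leaves maple as the tree for house 1.
So: house 1 = maple/metal, house 2 = ash/jazz, house 3 = willow/classical.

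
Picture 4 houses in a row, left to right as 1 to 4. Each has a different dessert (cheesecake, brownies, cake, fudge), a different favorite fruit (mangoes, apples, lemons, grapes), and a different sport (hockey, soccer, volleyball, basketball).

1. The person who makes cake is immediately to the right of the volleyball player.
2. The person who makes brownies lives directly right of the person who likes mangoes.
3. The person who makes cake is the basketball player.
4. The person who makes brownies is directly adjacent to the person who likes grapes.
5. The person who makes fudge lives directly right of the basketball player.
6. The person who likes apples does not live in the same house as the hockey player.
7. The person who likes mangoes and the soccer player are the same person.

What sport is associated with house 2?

The only dessert still possible for house 1 is cheesecake.
House 4's sport must be hockey (nothing else left).
The person who makes cake is narrowed to house 2 or 3; consider each.
Placing it in house 2 leads to a contradiction, so it's in house 3.
Clue 1: the volleyball player is in house 2.
Clue 3 places the basketball player in house 3.
Clue 5 places the person who makes fudge in house 4.
The only dessert still possible for house 2 is brownies.
That leaves soccer as the sport for house 1.
Clue 2: the person who likes mangoes is in house 1.
House 3 favorite fruit: only grapes fits.
House 4's favorite fruit must be lemons (nothing else left).
The only favorite fruit still possible for house 2 is apples.
So: house 1 = cheesecake/mangoes/soccer, house 2 = brownies/apples/volleyball, house 3 = cake/grapes/basketball, house 4 = fudge/lemons/hockey.

volleyball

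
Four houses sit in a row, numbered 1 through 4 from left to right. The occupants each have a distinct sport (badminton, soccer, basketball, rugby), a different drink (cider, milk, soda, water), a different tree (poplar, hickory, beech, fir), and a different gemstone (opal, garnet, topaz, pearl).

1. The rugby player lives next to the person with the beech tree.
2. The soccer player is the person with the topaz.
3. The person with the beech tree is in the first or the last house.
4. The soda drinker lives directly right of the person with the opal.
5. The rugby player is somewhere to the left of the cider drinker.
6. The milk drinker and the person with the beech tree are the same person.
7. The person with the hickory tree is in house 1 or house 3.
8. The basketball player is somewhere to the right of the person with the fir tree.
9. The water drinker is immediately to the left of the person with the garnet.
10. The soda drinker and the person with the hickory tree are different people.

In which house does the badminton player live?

The rugby player is narrowed to house 2 or 3; consider each.
Placing it in house 3 leads to a contradiction, so it's in house 2.
By clue 1, the person with the beech tree is in house 1.
Clue 6: the milk drinker is in house 1.
That leaves poplar as the tree for house 4.
The only tree still possible for house 2 is fir.
So house 3 gets hickory for tree.
So house 2 gets pearl for gemstone.
The basketball player is narrowed to house 3 or 4; consider each.
Placing it in house 3 leads to a contradiction, so it's in house 4.
That leaves garnet as the gemstone for house 4.
By clue 9, the water drinker is in house 3.
House 2's drink must be soda (nothing else left).
The only drink still possible for house 4 is cider.
Clue 4 places the person with the opal in house 1.
That leaves topaz as the gemstone for house 3.
The soccer player is in house 3 (clue 2).
That leaves badminton as the sport for house 1.
So: house 1 = badminton/milk/beech/opal, house 2 = rugby/soda/fir/pearl, house 3 = soccer/water/hickory/topaz, house 4 = basketball/cider/poplar/garnet.

1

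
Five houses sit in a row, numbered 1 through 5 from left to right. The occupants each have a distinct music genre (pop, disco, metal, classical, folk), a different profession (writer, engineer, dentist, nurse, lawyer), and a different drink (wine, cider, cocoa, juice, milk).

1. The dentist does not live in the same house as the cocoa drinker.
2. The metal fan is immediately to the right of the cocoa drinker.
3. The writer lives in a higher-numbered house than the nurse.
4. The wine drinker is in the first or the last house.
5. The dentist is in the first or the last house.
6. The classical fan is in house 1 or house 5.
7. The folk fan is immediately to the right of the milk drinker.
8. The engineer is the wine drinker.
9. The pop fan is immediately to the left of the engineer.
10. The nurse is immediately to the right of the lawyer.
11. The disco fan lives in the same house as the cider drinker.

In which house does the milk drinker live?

1

The pop fan is in house 4 (clue 9).
Clue 9: the engineer is in house 5.
That leaves dentist as the profession for house 1.
The wine drinker is in house 5 (clue 8).
By clue 10, the nurse is in house 3.
By clue 10, the lawyer is in house 2.
So house 4 gets writer for profession.
The classical fan is narrowed to house 1 or 5; consider each.
Placing it in house 5 leads to a contradiction, so it's in house 1.
The disco fan is narrowed to house 2 or 3; consider each.
Placing it in house 2 leads to a contradiction, so it's in house 3.
Clue 11: the cider drinker is in house 3.
So house 2 gets folk for music genre.
The only music genre still possible for house 5 is metal.
By clue 2, the cocoa drinker is in house 4.
By clue 7, the milk drinker is in house 1.
So house 2 gets juice for drink.
So: house 1 = classical/dentist/milk, house 2 = folk/lawyer/juice, house 3 = disco/nurse/cider, house 4 = pop/writer/cocoa, house 5 = metal/engineer/wine.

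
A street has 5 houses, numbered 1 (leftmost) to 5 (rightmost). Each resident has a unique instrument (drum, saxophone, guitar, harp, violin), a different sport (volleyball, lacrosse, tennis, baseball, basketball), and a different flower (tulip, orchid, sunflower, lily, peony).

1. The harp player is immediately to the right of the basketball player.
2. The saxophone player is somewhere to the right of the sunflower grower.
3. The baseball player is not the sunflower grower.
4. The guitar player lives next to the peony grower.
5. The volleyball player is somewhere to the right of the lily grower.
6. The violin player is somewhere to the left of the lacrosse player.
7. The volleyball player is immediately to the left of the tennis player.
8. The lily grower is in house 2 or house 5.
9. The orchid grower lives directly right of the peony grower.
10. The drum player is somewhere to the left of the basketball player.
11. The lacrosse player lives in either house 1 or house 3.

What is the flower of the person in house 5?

orchid

Clue 8 places the lily grower in house 2.
By clue 11, the lacrosse player is in house 3.
So house 1 gets baseball for sport.
House 5 sport: only tennis fits.
From clue 5, the volleyball player must be in house 4.
The only sport still possible for house 2 is basketball.
The only flower still possible for house 1 is tulip.
House 5 flower: only orchid fits.
From clue 1, the harp player must be in house 3.
From clue 9, the peony grower must be in house 4.
By clue 10, the drum player is in house 1.
That leaves violin as the instrument for house 2.
House 3 flower: only sunflower fits.
From clue 4, the guitar player must be in house 5.
House 4 instrument: only saxophone fits.
So: house 1 = drum/baseball/tulip, house 2 = violin/basketball/lily, house 3 = harp/lacrosse/sunflower, house 4 = saxophone/volleyball/peony, house 5 = guitar/tennis/orchid.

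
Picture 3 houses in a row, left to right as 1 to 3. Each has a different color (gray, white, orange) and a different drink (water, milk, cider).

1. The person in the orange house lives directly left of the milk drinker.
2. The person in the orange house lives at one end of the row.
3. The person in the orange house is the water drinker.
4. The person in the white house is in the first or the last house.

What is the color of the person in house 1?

orange

The person in the orange house is in house 1 (clue 2).
From clue 3, the water drinker must be in house 1.
That leaves gray as the color for house 2.
House 3 color: only white fits.
Clue 1 places the milk drinker in house 2.
That leaves cider as the drink for house 3.
So: house 1 = orange/water, house 2 = gray/milk, house 3 = white/cider.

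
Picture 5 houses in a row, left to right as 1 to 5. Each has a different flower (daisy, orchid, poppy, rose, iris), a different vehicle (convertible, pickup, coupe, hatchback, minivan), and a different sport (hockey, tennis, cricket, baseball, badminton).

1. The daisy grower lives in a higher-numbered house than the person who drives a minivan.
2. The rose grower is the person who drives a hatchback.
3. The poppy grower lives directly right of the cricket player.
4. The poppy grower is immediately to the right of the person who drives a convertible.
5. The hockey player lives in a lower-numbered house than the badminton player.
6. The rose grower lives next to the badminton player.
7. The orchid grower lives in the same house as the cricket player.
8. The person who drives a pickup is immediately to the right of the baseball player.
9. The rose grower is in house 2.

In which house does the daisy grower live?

3

Clue 9: the rose grower is in house 2.
Clue 2 places the person who drives a hatchback in house 2.
Clue 6: the badminton player is in house 3.
The only flower still possible for house 1 is iris.
That leaves tennis as the sport for house 5.
From clue 3, the poppy grower must be in house 5.
The person who drives a convertible is in house 4 (clue 4).
Clue 7: the orchid grower is in house 4.
House 3's flower must be daisy (nothing else left).
House 1's sport must be hockey (nothing else left).
House 2's sport must be baseball (nothing else left).
That leaves cricket as the sport for house 4.
Clue 1 places the person who drives a minivan in house 1.
By clue 8, the person who drives a pickup is in house 3.
House 5 vehicle: only coupe fits.
So: house 1 = iris/minivan/hockey, house 2 = rose/hatchback/baseball, house 3 = daisy/pickup/badminton, house 4 = orchid/convertible/cricket, house 5 = poppy/coupe/tennis.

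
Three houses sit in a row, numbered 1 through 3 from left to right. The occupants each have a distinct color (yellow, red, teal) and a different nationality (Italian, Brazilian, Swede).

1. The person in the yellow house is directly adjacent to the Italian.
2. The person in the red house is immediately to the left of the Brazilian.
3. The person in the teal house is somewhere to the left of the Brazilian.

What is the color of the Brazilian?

House 3 color: only yellow fits.
By clue 1, the Italian is in house 2.
So house 1 gets Swede for nationality.
House 3's nationality must be Brazilian (nothing else left).
Clue 2: the person in the red house is in house 2.
House 1 color: only teal fits.
So: house 1 = teal/Swede, house 2 = red/Italian, house 3 = yellow/Brazilian.

yellow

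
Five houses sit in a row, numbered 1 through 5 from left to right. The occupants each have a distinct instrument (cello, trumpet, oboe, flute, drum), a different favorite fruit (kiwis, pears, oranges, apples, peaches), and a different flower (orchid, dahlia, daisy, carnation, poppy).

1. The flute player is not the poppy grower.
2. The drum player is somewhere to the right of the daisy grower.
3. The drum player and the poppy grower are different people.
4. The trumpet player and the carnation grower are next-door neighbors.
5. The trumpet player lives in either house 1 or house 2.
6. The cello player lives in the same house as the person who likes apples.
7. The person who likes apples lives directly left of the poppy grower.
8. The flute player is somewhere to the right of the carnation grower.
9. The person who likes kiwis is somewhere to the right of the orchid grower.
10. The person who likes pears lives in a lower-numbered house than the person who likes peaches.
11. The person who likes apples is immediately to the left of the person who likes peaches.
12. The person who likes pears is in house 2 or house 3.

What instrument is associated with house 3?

That leaves oranges as the favorite fruit for house 1.
The trumpet player is narrowed to house 1 or 2; consider each.
Placing it in house 2 leads to a contradiction, so it's in house 1.
Clue 4: the carnation grower is in house 2.
The person who likes pears is narrowed to house 2 or 3; consider each.
Placing it in house 3 leads to a contradiction, so it's in house 2.
The cello player is narrowed to house 3 or 4; consider each.
Placing it in house 4 leads to a contradiction, so it's in house 3.
By clue 6, the person who likes apples is in house 3.
From clue 7, the poppy grower must be in house 4.
Clue 11: the person who likes peaches is in house 4.
House 5's favorite fruit must be kiwis (nothing else left).
House 5 flower: only dahlia fits.
From clue 1, the flute player must be in house 5.
The only instrument still possible for house 2 is drum.
So house 4 gets oboe for instrument.
By clue 2, the daisy grower is in house 1.
That leaves orchid as the flower for house 3.
So: house 1 = trumpet/oranges/daisy, house 2 = drum/pears/carnation, house 3 = cello/apples/orchid, house 4 = oboe/peaches/poppy, house 5 = flute/kiwis/dahlia.

cello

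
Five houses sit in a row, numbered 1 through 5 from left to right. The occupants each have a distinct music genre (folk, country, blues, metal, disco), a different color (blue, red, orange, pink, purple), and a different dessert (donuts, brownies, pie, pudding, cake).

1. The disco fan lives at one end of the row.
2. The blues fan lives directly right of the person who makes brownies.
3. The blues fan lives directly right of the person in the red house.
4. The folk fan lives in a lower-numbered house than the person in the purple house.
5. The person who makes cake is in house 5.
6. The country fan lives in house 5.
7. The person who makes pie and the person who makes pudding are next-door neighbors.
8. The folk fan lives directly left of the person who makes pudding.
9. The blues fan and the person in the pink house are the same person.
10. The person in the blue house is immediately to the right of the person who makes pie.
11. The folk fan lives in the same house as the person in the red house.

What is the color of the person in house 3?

pink

Clue 5: the person who makes cake is in house 5.
The country fan is in house 5 (clue 6).
The only music genre still possible for house 1 is disco.
That leaves orange as the color for house 1.
The only color still possible for house 2 is red.
Clue 3: the blues fan is in house 3.
Clue 9: the person in the pink house is in house 3.
From clue 11, the folk fan must be in house 2.
House 4's music genre must be metal (nothing else left).
House 1's dessert must be donuts (nothing else left).
Clue 2: the person who makes brownies is in house 2.
From clue 8, the person who makes pudding must be in house 3.
The only dessert still possible for house 4 is pie.
From clue 10, the person in the blue house must be in house 5.
House 4's color must be purple (nothing else left).
So: house 1 = disco/orange/donuts, house 2 = folk/red/brownies, house 3 = blues/pink/pudding, house 4 = metal/purple/pie, house 5 = country/blue/cake.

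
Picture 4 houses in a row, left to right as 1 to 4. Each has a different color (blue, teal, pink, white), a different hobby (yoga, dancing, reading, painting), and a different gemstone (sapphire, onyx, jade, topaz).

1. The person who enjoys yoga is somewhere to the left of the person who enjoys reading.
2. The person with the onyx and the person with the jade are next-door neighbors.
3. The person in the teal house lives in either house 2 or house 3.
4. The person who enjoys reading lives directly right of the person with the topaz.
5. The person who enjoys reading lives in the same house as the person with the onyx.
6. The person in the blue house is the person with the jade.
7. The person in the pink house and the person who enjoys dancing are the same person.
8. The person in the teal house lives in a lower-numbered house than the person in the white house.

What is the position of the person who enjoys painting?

4

The person in the teal house is narrowed to house 2 or 3; consider each.
Placing it in house 3 leads to a contradiction, so it's in house 2.
The person in the white house is narrowed to house 3 or 4; consider each.
Placing it in house 4 leads to a contradiction, so it's in house 3.
The person in the blue house is narrowed to house 1 or 4; consider each.
Placing it in house 1 leads to a contradiction, so it's in house 4.
Clue 6 places the person with the jade in house 4.
House 1 color: only pink fits.
The person with the onyx is in house 3 (clue 2).
The person who enjoys reading is in house 3 (clue 5).
The person who enjoys dancing is in house 1 (clue 7).
The only hobby still possible for house 4 is painting.
By clue 4, the person with the topaz is in house 2.
That leaves yoga as the hobby for house 2.
That leaves sapphire as the gemstone for house 1.
So: house 1 = pink/dancing/sapphire, house 2 = teal/yoga/topaz, house 3 = white/reading/onyx, house 4 = blue/painting/jade.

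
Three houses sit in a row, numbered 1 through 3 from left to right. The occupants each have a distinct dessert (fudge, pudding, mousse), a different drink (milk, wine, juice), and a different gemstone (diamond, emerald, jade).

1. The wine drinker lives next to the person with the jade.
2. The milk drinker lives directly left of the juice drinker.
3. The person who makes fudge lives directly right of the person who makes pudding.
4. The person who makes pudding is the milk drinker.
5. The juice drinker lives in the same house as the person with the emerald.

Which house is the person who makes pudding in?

2

The person who makes fudge is narrowed to house 2 or 3; consider each.
Placing it in house 2 leads to a contradiction, so it's in house 3.
Clue 3 places the person who makes pudding in house 2.
Clue 4 places the milk drinker in house 2.
House 1 dessert: only mousse fits.
That leaves wine as the drink for house 1.
That leaves juice as the drink for house 3.
Clue 1 places the person with the jade in house 2.
Clue 5: the person with the emerald is in house 3.
House 1's gemstone must be diamond (nothing else left).
So: house 1 = mousse/wine/diamond, house 2 = pudding/milk/jade, house 3 = fudge/juice/emerald.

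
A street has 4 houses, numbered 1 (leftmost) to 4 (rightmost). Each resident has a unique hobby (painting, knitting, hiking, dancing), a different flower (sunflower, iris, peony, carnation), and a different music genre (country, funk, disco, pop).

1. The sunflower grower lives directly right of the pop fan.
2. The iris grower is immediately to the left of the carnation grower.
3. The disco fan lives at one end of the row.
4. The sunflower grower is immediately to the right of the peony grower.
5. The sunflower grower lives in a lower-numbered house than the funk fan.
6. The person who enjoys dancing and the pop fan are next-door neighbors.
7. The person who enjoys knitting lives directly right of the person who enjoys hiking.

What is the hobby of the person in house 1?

painting

House 4's flower must be carnation (nothing else left).
Clue 2: the iris grower is in house 3.
House 1 flower: only peony fits.
That leaves sunflower as the flower for house 2.
From clue 1, the pop fan must be in house 1.
Clue 6: the person who enjoys dancing is in house 2.
House 2's music genre must be country (nothing else left).
That leaves funk as the music genre for house 3.
The only music genre still possible for house 4 is disco.
Clue 7 places the person who enjoys knitting in house 4.
From clue 7, the person who enjoys hiking must be in house 3.
House 1's hobby must be painting (nothing else left).
So: house 1 = painting/peony/pop, house 2 = dancing/sunflower/country, house 3 = hiking/iris/funk, house 4 = knitting/carnation/disco.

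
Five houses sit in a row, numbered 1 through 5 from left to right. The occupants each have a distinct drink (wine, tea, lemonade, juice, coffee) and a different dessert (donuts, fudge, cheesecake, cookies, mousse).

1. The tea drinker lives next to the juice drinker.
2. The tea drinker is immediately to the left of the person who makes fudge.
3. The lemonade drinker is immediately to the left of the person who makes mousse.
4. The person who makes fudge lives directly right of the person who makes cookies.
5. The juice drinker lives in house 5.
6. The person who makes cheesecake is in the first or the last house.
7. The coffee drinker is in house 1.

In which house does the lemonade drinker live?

From clue 5, the juice drinker must be in house 5.
Clue 7 places the coffee drinker in house 1.
Clue 1 places the tea drinker in house 4.
By clue 2, the person who makes fudge is in house 5.
From clue 4, the person who makes cookies must be in house 4.
House 1 dessert: only cheesecake fits.
The only dessert still possible for house 2 is donuts.
House 3's dessert must be mousse (nothing else left).
By clue 3, the lemonade drinker is in house 2.
The only drink still possible for house 3 is wine.
So: house 1 = coffee/cheesecake, house 2 = lemonade/donuts, house 3 = wine/mousse, house 4 = tea/cookies, house 5 = juice/fudge.

2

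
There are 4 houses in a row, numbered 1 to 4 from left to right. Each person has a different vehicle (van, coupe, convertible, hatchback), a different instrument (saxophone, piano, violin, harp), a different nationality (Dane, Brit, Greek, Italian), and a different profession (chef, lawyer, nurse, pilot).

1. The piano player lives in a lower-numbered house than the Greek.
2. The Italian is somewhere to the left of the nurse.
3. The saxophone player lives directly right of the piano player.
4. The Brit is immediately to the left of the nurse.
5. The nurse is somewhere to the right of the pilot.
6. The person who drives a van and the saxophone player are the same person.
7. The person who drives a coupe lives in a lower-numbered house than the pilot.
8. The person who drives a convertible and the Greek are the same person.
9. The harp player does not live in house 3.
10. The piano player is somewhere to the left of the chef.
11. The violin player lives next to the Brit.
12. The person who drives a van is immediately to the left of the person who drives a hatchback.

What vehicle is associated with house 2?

House 1 vehicle: only coupe fits.
So house 1 gets lawyer for profession.
The person who drives a hatchback is narrowed to house 3 or 4; consider each.
Placing it in house 4 leads to a contradiction, so it's in house 3.
Clue 12 places the person who drives a van in house 2.
So house 4 gets convertible for vehicle.
By clue 6, the saxophone player is in house 2.
From clue 8, the Greek must be in house 4.
That leaves piano as the instrument for house 1.
House 3's instrument must be violin (nothing else left).
House 4 instrument: only harp fits.
From clue 11, the Brit must be in house 2.
Clue 4: the nurse is in house 3.
The pilot is in house 2 (clue 5).
So house 4 gets chef for profession.
The Italian is in house 1 (clue 2).
House 3's nationality must be Dane (nothing else left).
So: house 1 = coupe/piano/Italian/lawyer, house 2 = van/saxophone/Brit/pilot, house 3 = hatchback/violin/Dane/nurse, house 4 = convertible/harp/Greek/chef.

van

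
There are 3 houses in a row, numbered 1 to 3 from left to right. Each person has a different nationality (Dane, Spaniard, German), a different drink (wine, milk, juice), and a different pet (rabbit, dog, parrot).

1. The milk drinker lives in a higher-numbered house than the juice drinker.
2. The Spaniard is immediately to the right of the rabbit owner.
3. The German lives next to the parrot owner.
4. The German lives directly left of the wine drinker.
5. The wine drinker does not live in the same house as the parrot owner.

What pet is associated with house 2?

House 1 drink: only juice fits.
The German is narrowed to house 1 or 2; consider each.
Placing it in house 1 leads to a contradiction, so it's in house 2.
Clue 4: the wine drinker is in house 3.
From clue 5, the parrot owner must be in house 1.
The only nationality still possible for house 1 is Dane.
House 3 nationality: only Spaniard fits.
The only drink still possible for house 2 is milk.
House 3 pet: only dog fits.
House 2's pet must be rabbit (nothing else left).
So: house 1 = Dane/juice/parrot, house 2 = German/milk/rabbit, house 3 = Spaniard/wine/dog.

rabbit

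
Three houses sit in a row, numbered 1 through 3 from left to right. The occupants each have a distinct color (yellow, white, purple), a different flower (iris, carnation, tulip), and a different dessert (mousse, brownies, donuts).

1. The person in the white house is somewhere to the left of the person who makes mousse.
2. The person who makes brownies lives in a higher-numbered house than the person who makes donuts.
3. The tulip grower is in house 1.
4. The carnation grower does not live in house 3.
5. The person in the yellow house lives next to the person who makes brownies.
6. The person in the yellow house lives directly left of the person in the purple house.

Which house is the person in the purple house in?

3

The tulip grower is in house 1 (clue 3).
The only color still possible for house 3 is purple.
That leaves iris as the flower for house 3.
House 1's dessert must be donuts (nothing else left).
Clue 6: the person in the yellow house is in house 2.
That leaves white as the color for house 1.
House 2 flower: only carnation fits.
Clue 5: the person who makes brownies is in house 3.
That leaves mousse as the dessert for house 2.
So: house 1 = white/tulip/donuts, house 2 = yellow/carnation/mousse, house 3 = purple/iris/brownies.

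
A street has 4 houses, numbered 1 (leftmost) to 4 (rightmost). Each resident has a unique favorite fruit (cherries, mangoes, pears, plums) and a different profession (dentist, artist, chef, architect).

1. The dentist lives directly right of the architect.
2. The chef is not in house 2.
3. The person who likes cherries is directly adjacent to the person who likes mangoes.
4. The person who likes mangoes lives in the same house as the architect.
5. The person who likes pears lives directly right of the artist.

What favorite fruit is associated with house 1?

mangoes

The person who likes mangoes is narrowed to house 1 or 2 or 3; consider each.
Placing it in house 2 and house 3 leads to a contradiction, so it's in house 1.
The person who likes cherries is in house 2 (clue 3).
The architect is in house 1 (clue 4).
Clue 1 places the dentist in house 2.
So house 3 gets artist for profession.
So house 4 gets chef for profession.
The person who likes pears is in house 4 (clue 5).
That leaves plums as the favorite fruit for house 3.
So: house 1 = mangoes/architect, house 2 = cherries/dentist, house 3 = plums/artist, house 4 = pears/chef.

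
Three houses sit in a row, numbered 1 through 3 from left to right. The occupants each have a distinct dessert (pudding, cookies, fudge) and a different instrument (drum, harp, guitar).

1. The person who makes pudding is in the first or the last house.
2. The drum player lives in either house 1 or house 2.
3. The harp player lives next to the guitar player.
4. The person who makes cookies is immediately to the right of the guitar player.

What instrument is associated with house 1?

drum

So house 3 gets harp for instrument.
The guitar player is in house 2 (clue 3).
By clue 4, the person who makes cookies is in house 3.
The only dessert still possible for house 2 is fudge.
House 1's instrument must be drum (nothing else left).
House 1 dessert: only pudding fits.
So: house 1 = pudding/drum, house 2 = fudge/guitar, house 3 = cookies/harp.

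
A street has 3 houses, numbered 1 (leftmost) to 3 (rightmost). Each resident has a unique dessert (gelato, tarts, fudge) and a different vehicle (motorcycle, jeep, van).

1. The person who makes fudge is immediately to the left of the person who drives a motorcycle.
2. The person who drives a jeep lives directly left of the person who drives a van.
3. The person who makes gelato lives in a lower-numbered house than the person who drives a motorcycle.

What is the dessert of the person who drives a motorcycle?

tarts

That leaves tarts as the dessert for house 3.
House 1 vehicle: only jeep fits.
The person who drives a van is in house 2 (clue 2).
House 3's vehicle must be motorcycle (nothing else left).
Clue 1: the person who makes fudge is in house 2.
That leaves gelato as the dessert for house 1.
So: house 1 = gelato/jeep, house 2 = fudge/van, house 3 = tarts/motorcycle.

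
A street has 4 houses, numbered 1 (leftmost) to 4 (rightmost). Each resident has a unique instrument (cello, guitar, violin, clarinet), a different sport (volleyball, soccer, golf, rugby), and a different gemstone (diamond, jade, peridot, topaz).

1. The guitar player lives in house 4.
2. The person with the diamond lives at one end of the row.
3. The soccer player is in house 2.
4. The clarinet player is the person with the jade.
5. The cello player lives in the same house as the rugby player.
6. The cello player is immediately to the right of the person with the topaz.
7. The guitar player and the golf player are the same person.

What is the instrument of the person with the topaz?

violin

The guitar player is in house 4 (clue 1).
The soccer player is in house 2 (clue 3).
From clue 7, the golf player must be in house 4.
By clue 5, the cello player is in house 3.
From clue 5, the rugby player must be in house 3.
By clue 6, the person with the topaz is in house 2.
So house 1 gets volleyball for sport.
The clarinet player is in house 1 (clue 4).
By clue 4, the person with the jade is in house 1.
The only instrument still possible for house 2 is violin.
So house 3 gets peridot for gemstone.
House 4 gemstone: only diamond fits.
So: house 1 = clarinet/volleyball/jade, house 2 = violin/soccer/topaz, house 3 = cello/rugby/peridot, house 4 = guitar/golf/diamond.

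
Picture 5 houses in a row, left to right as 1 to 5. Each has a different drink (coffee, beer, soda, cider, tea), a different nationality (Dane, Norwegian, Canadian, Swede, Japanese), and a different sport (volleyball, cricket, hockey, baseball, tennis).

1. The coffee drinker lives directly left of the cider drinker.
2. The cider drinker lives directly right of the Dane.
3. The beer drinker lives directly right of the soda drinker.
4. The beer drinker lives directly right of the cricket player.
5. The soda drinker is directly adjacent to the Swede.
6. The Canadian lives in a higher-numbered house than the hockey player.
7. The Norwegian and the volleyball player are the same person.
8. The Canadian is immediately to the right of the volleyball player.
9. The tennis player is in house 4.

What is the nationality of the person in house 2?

Norwegian

By clue 9, the tennis player is in house 4.
The only sport still possible for house 5 is baseball.
House 5's nationality must be Japanese (nothing else left).
The beer drinker is narrowed to house 2 or 3 or 4; consider each.
Placing it in house 2 and house 3 leads to a contradiction, so it's in house 4.
The soda drinker is in house 3 (clue 3).
Clue 4 places the cricket player in house 3.
The coffee drinker is in house 1 (clue 1).
Clue 1: the cider drinker is in house 2.
Clue 2: the Dane is in house 1.
House 5 drink: only tea fits.
House 2 nationality: only Norwegian fits.
That leaves Canadian as the nationality for house 3.
So house 4 gets Swede for nationality.
By clue 7, the volleyball player is in house 2.
So house 1 gets hockey for sport.
So: house 1 = coffee/Dane/hockey, house 2 = cider/Norwegian/volleyball, house 3 = soda/Canadian/cricket, house 4 = beer/Swede/tennis, house 5 = tea/Japanese/baseball.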